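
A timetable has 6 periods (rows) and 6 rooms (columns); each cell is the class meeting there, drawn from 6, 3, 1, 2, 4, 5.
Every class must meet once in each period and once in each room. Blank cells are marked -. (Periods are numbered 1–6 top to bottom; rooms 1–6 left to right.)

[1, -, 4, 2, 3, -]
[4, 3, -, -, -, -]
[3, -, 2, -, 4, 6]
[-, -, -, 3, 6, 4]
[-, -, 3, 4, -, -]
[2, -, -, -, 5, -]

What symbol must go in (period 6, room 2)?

4

Period 1, room 6: period 1 has {3, 1, 2, 4} and room 6 has {6, 4}, leaving only 5.
Period 1, room 2: period 1 has {3, 1, 2, 4, 5} and room 2 has {3}, leaving only 6.
Period 4, room 1: period 4 has {6, 3, 4} and room 1 has {3, 1, 2, 4}, leaving only 5.
Period 4, room 3: period 4 has {6, 3, 4, 5} and room 3 has {3, 2, 4}, leaving only 1.
Period 4, room 2: period 4 has {6, 3, 1, 4, 5} and room 2 has {6, 3}, leaving only 2.
Period 5, room 1: period 5 has {3, 4} and room 1 has {3, 1, 2, 4, 5}, leaving only 6.
Period 6, room 3: period 6 has {2, 5} and room 3 has {3, 1, 2, 4}, leaving only 6.
Period 2, room 3: period 2 has {3, 4} and room 3 has {6, 3, 1, 2, 4}, leaving only 5.
Period 6, room 4: period 6 has {6, 2, 5} and room 4 has {3, 2, 4}, leaving only 1.
Period 6 already has {6, 1, 2, 5} and room 2 already has {6, 3, 2}, so period 6, room 2 must be 4.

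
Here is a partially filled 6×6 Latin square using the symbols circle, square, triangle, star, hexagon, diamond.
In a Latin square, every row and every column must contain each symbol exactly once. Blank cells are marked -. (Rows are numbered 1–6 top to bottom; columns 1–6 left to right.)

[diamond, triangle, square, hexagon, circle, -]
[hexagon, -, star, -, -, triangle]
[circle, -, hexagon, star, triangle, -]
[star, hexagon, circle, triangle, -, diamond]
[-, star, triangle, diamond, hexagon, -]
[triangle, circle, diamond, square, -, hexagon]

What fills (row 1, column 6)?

star

Row 1 already has {circle, square, triangle, hexagon, diamond} and column 6 already has {triangle, hexagon, diamond}, so row 1, column 6 must be star.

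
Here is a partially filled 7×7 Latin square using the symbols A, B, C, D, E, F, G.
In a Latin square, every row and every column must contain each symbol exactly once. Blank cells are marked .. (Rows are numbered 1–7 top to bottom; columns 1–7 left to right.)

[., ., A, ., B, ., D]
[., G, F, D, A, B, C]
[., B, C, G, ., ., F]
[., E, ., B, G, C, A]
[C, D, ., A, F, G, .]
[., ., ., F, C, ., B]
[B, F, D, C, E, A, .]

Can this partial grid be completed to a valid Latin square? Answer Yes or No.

No

Row 4, column 3: row 4 together with column 3 already contain {A, B, C, D, E, F, G} — every symbol — so nothing can go there. The grid has no valid completion.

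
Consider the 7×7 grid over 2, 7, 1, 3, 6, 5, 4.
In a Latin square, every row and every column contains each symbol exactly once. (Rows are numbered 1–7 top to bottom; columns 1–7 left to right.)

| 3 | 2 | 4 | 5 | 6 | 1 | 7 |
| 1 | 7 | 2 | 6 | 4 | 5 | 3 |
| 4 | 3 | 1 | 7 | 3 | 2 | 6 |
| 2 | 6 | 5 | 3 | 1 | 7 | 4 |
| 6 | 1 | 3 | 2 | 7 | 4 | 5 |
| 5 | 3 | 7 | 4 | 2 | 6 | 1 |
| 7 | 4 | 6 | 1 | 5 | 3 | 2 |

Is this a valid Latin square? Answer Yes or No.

Column 2 contains 3 twice (at rows 3 and 6), so it is not a permutation.

No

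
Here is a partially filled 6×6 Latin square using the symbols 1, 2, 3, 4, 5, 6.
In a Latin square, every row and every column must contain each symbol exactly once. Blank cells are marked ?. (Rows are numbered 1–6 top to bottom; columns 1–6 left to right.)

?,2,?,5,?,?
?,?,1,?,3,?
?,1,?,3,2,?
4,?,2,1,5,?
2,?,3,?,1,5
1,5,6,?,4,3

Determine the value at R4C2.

Row 1, column 3: row 1 has {2, 5} and column 3 has {1, 2, 3, 6}, leaving only 4.
Row 1, column 5: row 1 has {2, 4, 5} and column 5 has {1, 2, 3, 4, 5}, leaving only 6.
Row 1, column 1: row 1 has {2, 4, 5, 6} and column 1 has {1, 2, 4}, leaving only 3.
Row 1, column 6: row 1 has {2, 3, 4, 5, 6} and column 6 has {3, 5}, leaving only 1.
Row 3, column 3: row 3 has {1, 2, 3} and column 3 has {1, 2, 3, 4, 6}, leaving only 5.
Row 3, column 1: row 3 has {1, 2, 3, 5} and column 1 has {1, 2, 3, 4}, leaving only 6.
Row 2, column 1: row 2 has {1, 3} and column 1 has {1, 2, 3, 4, 6}, leaving only 5.
Row 3, column 6: row 3 has {1, 2, 3, 5, 6} and column 6 has {1, 3, 5}, leaving only 4.
Row 4, column 6: row 4 has {1, 2, 4, 5} and column 6 has {1, 3, 4, 5}, leaving only 6.
Row 4 already has {1, 2, 4, 5, 6} and column 2 already has {1, 2, 5}, so row 4, column 2 must be 3.

3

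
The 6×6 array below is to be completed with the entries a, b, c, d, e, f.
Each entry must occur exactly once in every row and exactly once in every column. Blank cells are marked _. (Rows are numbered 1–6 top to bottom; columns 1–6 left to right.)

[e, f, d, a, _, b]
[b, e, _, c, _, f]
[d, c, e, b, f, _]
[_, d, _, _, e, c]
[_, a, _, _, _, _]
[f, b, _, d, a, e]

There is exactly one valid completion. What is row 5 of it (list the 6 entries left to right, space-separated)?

Row 5, column 1: row 5 has {a} and column 1 has {b, d, e, f}, leaving only c.
Row 5, column 6: row 5 has {a, c} and column 6 has {b, c, e, f}, leaving only d.
Row 5, column 5: row 5 has {a, c, d} and column 5 has {a, e, f}, leaving only b.
Row 5, column 3: row 5 has {a, b, c, d} and column 3 has {d, e}, leaving only f.
Row 5, column 4: row 5 has {a, b, c, d, f} and column 4 has {a, b, c, d}, leaving only e.
So row 5 reads: c a f e b d.

c a f e b d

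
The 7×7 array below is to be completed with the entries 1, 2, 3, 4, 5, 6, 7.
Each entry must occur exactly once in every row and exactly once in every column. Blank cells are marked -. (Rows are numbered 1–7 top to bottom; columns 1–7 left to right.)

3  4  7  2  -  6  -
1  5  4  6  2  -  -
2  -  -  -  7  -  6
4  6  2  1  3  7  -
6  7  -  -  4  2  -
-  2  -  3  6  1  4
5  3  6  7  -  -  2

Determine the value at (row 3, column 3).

3

Row 2, column 6: row 2 has {1, 2, 4, 5, 6} and column 6 has {1, 2, 6, 7}, leaving only 3.
Row 2, column 7: row 2 has {1, 2, 3, 4, 5, 6} and column 7 has {2, 4, 6}, leaving only 7.
Row 3, column 2: row 3 has {2, 6, 7} and column 2 has {2, 3, 4, 5, 6, 7}, leaving only 1.
Row 4, column 7: row 4 has {1, 2, 3, 4, 6, 7} and column 7 has {2, 4, 6, 7}, leaving only 5.
Row 1, column 7: row 1 has {2, 3, 4, 6, 7} and column 7 has {2, 4, 5, 6, 7}, leaving only 1.
Row 1, column 5: row 1 has {1, 2, 3, 4, 6, 7} and column 5 has {2, 3, 4, 6, 7}, leaving only 5.
Row 5, column 4: row 5 has {2, 4, 6, 7} and column 4 has {1, 2, 3, 6, 7}, leaving only 5.
Row 3, column 4: row 3 has {1, 2, 6, 7} and column 4 has {1, 2, 3, 5, 6, 7}, leaving only 4.
Row 3, column 6: row 3 has {1, 2, 4, 6, 7} and column 6 has {1, 2, 3, 6, 7}, leaving only 5.
Row 3 already has {1, 2, 4, 5, 6, 7} and column 3 already has {2, 4, 6, 7}, so row 3, column 3 must be 3.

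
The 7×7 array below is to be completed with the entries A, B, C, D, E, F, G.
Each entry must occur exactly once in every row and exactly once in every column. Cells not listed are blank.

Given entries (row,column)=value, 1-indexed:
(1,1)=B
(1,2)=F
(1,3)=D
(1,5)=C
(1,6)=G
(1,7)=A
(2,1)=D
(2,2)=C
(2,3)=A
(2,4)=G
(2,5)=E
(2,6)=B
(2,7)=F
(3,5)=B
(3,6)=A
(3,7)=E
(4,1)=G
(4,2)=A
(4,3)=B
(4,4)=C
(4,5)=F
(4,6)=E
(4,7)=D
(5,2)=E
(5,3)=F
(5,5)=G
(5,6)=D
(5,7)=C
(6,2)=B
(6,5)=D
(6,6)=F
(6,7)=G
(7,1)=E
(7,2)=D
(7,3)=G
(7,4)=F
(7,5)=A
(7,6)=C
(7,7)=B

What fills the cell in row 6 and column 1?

C

Row 1, column 4: row 1 has {A, B, C, D, F, G} and column 4 has {C, F, G}, leaving only E.
Row 3, column 2: row 3 has {A, B, E} and column 2 has {A, B, C, D, E, F}, leaving only G.
Row 3, column 3: row 3 has {A, B, E, G} and column 3 has {A, B, D, F, G}, leaving only C.
Row 3, column 1: row 3 has {A, B, C, E, G} and column 1 has {B, D, E, G}, leaving only F.
Row 3, column 4: row 3 has {A, B, C, E, F, G} and column 4 has {C, E, F, G}, leaving only D.
Row 5, column 1: row 5 has {C, D, E, F, G} and column 1 has {B, D, E, F, G}, leaving only A.
Row 6 already has {B, D, F, G} and column 1 already has {A, B, D, E, F, G}, so row 6, column 1 must be C.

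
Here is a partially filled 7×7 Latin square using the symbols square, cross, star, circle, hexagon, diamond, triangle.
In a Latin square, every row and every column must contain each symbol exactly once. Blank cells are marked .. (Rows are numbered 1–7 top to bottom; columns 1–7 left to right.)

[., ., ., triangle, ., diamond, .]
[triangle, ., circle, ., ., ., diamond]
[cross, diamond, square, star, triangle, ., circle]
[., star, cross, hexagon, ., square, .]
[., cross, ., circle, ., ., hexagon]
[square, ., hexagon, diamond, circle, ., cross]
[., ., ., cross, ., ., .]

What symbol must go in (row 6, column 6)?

Row 1, column 3: row 1 has {diamond, triangle} and column 3 has {square, cross, circle, hexagon}, leaving only star.
Row 1, column 7: row 1 has {star, diamond, triangle} and column 7 has {cross, circle, hexagon, diamond}, leaving only square.
Row 2, column 4: row 2 has {circle, diamond, triangle} and column 4 has {cross, star, circle, hexagon, diamond, triangle}, leaving only square.
Row 2, column 2: row 2 has {square, circle, diamond, triangle} and column 2 has {cross, star, diamond}, leaving only hexagon.
Row 1, column 2: row 1 has {square, star, diamond, triangle} and column 2 has {cross, star, hexagon, diamond}, leaving only circle.
Row 1, column 1: row 1 has {square, star, circle, diamond, triangle} and column 1 has {square, cross, triangle}, leaving only hexagon.
Row 1, column 5: row 1 has {square, star, circle, hexagon, diamond, triangle} and column 5 has {circle, triangle}, leaving only cross.
Row 2, column 5: row 2 has {square, circle, hexagon, diamond, triangle} and column 5 has {cross, circle, triangle}, leaving only star.
Row 2, column 6: row 2 has {square, star, circle, hexagon, diamond, triangle} and column 6 has {square, diamond}, leaving only cross.
Row 3, column 6: row 3 has {square, cross, star, circle, diamond, triangle} and column 6 has {square, cross, diamond}, leaving only hexagon.
Row 4, column 5: row 4 has {square, cross, star, hexagon} and column 5 has {cross, star, circle, triangle}, leaving only diamond.
Row 4, column 1: row 4 has {square, cross, star, hexagon, diamond} and column 1 has {square, cross, hexagon, triangle}, leaving only circle.
Row 4, column 7: row 4 has {square, cross, star, circle, hexagon, diamond} and column 7 has {square, cross, circle, hexagon, diamond}, leaving only triangle.
Row 5, column 5: row 5 has {cross, circle, hexagon} and column 5 has {cross, star, circle, diamond, triangle}, leaving only square.
Row 6, column 2: row 6 has {square, cross, circle, hexagon, diamond} and column 2 has {cross, star, circle, hexagon, diamond}, leaving only triangle.
Row 6 already has {square, cross, circle, hexagon, diamond, triangle} and column 6 already has {square, cross, hexagon, diamond}, so row 6, column 6 must be star.

star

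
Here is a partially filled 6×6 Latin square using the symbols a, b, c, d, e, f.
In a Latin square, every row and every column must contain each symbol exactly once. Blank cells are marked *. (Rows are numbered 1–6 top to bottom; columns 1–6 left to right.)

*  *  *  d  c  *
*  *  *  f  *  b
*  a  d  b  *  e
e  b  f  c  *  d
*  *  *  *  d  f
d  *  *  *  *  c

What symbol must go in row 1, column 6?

a

Row 1 already has {c, d} and column 6 already has {b, c, d, e, f}, so row 1, column 6 must be a.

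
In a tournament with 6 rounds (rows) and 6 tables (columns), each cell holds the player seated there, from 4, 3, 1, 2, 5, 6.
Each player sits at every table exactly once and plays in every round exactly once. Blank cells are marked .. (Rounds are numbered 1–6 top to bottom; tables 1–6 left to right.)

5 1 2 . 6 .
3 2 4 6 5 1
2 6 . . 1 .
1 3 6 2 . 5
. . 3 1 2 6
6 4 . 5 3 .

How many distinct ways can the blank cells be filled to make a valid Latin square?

2

Round 1, table 4: eliminating its round and table leaves {4, 3}.
Round 1, table 6: eliminating its round and table leaves {4, 3}.
Round 3, table 3: eliminating its round and table leaves {5}.
Round 3, table 4: eliminating its round and table leaves {4, 3}.
Round 3, table 6: eliminating its round and table leaves {4, 3}.
Round 4, table 5: eliminating its round and table leaves {4}.
Round 5, table 1: eliminating its round and table leaves {4}.
Round 5, table 2: eliminating its round and table leaves {5}.
Round 6, table 3: eliminating its round and table leaves {1}.
Round 6, table 6: eliminating its round and table leaves {2}.
Enumerating the assignments across these blanks that avoid any round or table repeat gives 2 completions.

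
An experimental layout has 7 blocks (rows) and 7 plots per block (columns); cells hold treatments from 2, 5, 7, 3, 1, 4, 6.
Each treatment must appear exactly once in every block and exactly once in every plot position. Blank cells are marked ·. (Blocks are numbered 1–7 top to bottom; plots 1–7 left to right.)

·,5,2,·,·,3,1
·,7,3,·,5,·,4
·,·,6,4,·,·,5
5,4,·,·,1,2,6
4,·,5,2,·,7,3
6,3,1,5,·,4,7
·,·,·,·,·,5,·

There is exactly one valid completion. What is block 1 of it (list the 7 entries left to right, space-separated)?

Block 1, plot 1: block 1 has {2, 5, 3, 1} and plot 1 has {5, 4, 6}, leaving only 7.
Block 1, plot 4: block 1 has {2, 5, 7, 3, 1} and plot 4 has {2, 5, 4}, leaving only 6.
Block 1, plot 5: block 1 has {2, 5, 7, 3, 1, 6} and plot 5 has {5, 1}, leaving only 4.
So block 1 reads: 7 5 2 6 4 3 1.

7 5 2 6 4 3 1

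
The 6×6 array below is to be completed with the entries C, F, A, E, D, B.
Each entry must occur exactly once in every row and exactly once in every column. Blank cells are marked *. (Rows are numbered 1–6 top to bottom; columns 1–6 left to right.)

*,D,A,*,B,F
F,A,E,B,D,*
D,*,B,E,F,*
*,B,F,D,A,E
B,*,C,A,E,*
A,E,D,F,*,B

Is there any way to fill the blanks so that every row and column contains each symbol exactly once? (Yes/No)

Yes

No row or column among the givens repeats a symbol, and propagating forced cells runs into no contradiction.
One valid completion exists (for instance, E D A C B F / F A E B D C / D C B E F A / C B F D A E / B F C A E D / A E D F C B).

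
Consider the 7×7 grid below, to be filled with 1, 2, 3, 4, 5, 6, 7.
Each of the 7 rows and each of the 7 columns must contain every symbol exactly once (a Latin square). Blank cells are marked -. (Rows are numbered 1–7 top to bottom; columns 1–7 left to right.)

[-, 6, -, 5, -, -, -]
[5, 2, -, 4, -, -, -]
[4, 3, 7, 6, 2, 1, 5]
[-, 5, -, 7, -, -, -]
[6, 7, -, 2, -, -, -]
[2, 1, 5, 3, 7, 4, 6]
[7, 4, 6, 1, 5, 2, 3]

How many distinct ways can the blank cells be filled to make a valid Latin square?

Row 1, column 1: eliminating its row and column leaves {1, 3}.
Row 1, column 3: eliminating its row and column leaves {1, 2, 3, 4}.
Row 1, column 5: eliminating its row and column leaves {1, 3, 4}.
Row 1, column 6: eliminating its row and column leaves {3, 7}.
Row 1, column 7: eliminating its row and column leaves {1, 2, 4, 7}.
Row 2, column 3: eliminating its row and column leaves {1, 3}.
Row 2, column 5: eliminating its row and column leaves {1, 3, 6}.
Row 2, column 6: eliminating its row and column leaves {3, 6, 7}.
Row 2, column 7: eliminating its row and column leaves {1, 7}.
Row 4, column 1: eliminating its row and column leaves {1, 3}.
Row 4, column 3: eliminating its row and column leaves {1, 2, 3, 4}.
Row 4, column 5: eliminating its row and column leaves {1, 3, 4, 6}.
Row 4, column 6: eliminating its row and column leaves {3, 6}.
Row 4, column 7: eliminating its row and column leaves {1, 2, 4}.
Row 5, column 3: eliminating its row and column leaves {1, 3, 4}.
Row 5, column 5: eliminating its row and column leaves {1, 3, 4}.
Row 5, column 6: eliminating its row and column leaves {3, 5}.
Row 5, column 7: eliminating its row and column leaves {1, 4}.
Enumerating the assignments across these blanks that avoid any row or column repeat gives 14 completions.

14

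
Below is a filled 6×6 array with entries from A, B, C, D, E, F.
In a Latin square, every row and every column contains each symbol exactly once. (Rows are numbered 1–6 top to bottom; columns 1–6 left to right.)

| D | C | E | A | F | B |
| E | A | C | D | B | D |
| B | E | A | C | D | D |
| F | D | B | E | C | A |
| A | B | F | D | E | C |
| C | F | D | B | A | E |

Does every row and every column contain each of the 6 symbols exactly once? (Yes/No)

No

Row 2 contains D twice (at columns 4 and 6); row 3 is also not a permutation.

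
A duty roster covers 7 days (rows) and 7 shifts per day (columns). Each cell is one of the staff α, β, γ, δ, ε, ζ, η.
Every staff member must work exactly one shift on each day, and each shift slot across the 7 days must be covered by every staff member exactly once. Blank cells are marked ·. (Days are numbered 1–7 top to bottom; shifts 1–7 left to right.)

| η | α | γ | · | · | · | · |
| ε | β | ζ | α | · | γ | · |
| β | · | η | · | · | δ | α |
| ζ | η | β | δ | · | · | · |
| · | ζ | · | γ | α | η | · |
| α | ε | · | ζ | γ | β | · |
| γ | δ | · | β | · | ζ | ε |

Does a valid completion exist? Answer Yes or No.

Day 1, shift 4: day 1 has {α, γ, η} and shift 4 has {α, β, γ, δ, ζ}, so it must be ε.
Now day 1, shift 6: day 1 together with shift 6 already contain {α, β, γ, δ, ε, ζ, η} — every symbol — so nothing can go there. The grid has no valid completion.

No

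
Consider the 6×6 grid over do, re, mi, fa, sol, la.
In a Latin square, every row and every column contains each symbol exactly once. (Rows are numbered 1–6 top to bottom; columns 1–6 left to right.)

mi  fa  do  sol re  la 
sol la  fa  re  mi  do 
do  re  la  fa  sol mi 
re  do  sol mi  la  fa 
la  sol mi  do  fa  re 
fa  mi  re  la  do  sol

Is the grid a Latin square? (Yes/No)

Each row is a permutation of the 6 symbols, and so is each column.

Yes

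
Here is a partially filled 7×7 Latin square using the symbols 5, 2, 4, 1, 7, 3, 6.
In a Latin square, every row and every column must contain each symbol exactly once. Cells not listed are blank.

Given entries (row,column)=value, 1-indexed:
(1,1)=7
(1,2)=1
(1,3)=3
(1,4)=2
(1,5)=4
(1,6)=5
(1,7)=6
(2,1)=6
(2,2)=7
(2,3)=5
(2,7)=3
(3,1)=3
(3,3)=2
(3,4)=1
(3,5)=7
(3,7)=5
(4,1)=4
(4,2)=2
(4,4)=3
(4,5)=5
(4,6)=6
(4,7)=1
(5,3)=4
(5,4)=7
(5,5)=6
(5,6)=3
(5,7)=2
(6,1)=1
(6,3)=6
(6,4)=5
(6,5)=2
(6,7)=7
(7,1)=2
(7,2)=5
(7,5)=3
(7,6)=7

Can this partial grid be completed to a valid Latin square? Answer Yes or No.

Row 5, column 2: row 5 together with column 2 already contain {5, 2, 4, 1, 7, 3, 6} — every symbol — so nothing can go there. The grid has no valid completion.

No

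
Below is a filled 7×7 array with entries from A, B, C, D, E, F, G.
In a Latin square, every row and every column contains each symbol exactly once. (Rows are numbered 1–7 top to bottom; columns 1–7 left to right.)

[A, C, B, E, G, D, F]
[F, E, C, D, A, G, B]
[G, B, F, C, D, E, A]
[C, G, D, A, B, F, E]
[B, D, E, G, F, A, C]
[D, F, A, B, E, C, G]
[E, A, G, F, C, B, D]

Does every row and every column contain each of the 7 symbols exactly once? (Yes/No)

Each row is a permutation of the 7 symbols, and so is each column.

Yes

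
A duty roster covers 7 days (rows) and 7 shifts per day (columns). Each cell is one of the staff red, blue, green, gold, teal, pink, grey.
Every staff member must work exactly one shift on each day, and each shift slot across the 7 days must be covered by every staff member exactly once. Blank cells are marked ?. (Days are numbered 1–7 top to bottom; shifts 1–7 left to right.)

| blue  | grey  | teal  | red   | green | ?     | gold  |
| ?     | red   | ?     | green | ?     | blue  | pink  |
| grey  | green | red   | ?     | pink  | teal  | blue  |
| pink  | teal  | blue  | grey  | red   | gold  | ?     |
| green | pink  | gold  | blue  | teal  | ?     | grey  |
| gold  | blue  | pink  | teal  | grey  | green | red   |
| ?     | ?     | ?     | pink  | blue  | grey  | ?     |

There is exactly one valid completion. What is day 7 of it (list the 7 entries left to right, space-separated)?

red gold green pink blue grey teal

Day 7, shift 2: day 7 has {blue, pink, grey} and shift 2 has {red, blue, green, teal, pink, grey}, leaving only gold.
Day 7, shift 3: day 7 has {blue, gold, pink, grey} and shift 3 has {red, blue, gold, teal, pink}, leaving only green.
Day 7, shift 7: day 7 has {blue, green, gold, pink, grey} and shift 7 has {red, blue, gold, pink, grey}, leaving only teal.
Day 7, shift 1: day 7 has {blue, green, gold, teal, pink, grey} and shift 1 has {blue, green, gold, pink, grey}, leaving only red.
So day 7 reads: red gold green pink blue grey teal.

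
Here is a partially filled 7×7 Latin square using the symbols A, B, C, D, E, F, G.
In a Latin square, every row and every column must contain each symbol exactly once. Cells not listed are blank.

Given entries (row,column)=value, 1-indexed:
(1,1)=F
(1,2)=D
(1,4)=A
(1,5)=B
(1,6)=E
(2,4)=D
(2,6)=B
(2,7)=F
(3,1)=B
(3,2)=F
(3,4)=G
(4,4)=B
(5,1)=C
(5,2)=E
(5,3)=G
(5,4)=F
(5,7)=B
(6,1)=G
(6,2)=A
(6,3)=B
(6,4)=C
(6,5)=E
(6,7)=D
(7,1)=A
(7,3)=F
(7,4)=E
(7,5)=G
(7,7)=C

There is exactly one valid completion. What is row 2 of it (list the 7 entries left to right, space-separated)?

E G A D C B F

Row 2, column 1: row 2 has {B, D, F} and column 1 has {A, B, C, F, G}, leaving only E.
Row 1, column 3: row 1 has {A, B, D, E, F} and column 3 has {B, F, G}, leaving only C.
Row 2, column 3: row 2 has {B, D, E, F} and column 3 has {B, C, F, G}, leaving only A.
Row 2, column 5: row 2 has {A, B, D, E, F} and column 5 has {B, E, G}, leaving only C.
Row 2, column 2: row 2 has {A, B, C, D, E, F} and column 2 has {A, D, E, F}, leaving only G.
So row 2 reads: E G A D C B F.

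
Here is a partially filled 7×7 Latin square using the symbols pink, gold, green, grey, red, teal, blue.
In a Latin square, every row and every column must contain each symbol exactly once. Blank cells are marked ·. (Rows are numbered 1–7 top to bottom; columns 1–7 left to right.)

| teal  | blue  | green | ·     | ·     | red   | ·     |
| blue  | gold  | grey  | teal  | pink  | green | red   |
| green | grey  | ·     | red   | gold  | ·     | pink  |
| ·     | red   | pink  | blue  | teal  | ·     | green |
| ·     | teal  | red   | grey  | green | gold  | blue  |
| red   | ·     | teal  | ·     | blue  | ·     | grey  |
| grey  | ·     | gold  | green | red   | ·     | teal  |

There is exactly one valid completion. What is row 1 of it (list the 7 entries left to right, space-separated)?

teal blue green pink grey red gold

Row 1, column 5: row 1 has {green, red, teal, blue} and column 5 has {pink, gold, green, red, teal, blue}, leaving only grey.
Row 1, column 7: row 1 has {green, grey, red, teal, blue} and column 7 has {pink, green, grey, red, teal, blue}, leaving only gold.
Row 1, column 4: row 1 has {gold, green, grey, red, teal, blue} and column 4 has {green, grey, red, teal, blue}, leaving only pink.
So row 1 reads: teal blue green pink grey red gold.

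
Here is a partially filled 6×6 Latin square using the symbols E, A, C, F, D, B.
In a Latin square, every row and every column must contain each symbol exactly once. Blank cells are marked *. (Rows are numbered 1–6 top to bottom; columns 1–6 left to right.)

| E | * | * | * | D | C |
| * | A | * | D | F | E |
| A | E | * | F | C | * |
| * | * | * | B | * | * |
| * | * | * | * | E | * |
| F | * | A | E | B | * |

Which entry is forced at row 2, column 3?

Row 1, column 4: row 1 has {E, C, D} and column 4 has {E, F, D, B}, leaving only A.
Row 4, column 5: row 4 has {B} and column 5 has {E, C, F, D, B}, leaving only A.
Row 5, column 4: row 5 has {E} and column 4 has {E, A, F, D, B}, leaving only C.
Row 6, column 6: row 6 has {E, A, F, B} and column 6 has {E, C}, leaving only D.
Row 3, column 6: row 3 has {E, A, C, F} and column 6 has {E, C, D}, leaving only B.
Row 3, column 3: row 3 has {E, A, C, F, B} and column 3 has {A}, leaving only D.
Row 4, column 6: row 4 has {A, B} and column 6 has {E, C, D, B}, leaving only F.
Row 5, column 6: row 5 has {E, C} and column 6 has {E, C, F, D, B}, leaving only A.
Row 6, column 2: row 6 has {E, A, F, D, B} and column 2 has {E, A}, leaving only C.
Row 4, column 2: row 4 has {A, F, B} and column 2 has {E, A, C}, leaving only D.
Row 4, column 1: row 4 has {A, F, D, B} and column 1 has {E, A, F}, leaving only C.
Row 2, column 1: row 2 has {E, A, F, D} and column 1 has {E, A, C, F}, leaving only B.
Row 2 already has {E, A, F, D, B} and column 3 already has {A, D}, so row 2, column 3 must be C.

C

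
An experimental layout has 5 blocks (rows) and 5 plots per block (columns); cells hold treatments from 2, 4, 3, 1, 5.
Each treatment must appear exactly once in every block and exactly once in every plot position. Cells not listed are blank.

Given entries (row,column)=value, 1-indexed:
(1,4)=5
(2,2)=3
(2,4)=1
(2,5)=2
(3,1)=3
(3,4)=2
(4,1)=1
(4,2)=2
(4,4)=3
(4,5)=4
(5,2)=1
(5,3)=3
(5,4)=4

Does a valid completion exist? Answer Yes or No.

Block 1, plot 2: block 1 has {5} and plot 2 has {2, 3, 1}, so it must be 4.
Block 1, plot 1: block 1 has {4, 5} and plot 1 has {3, 1}, so it must be 2.
Block 1, plot 3: block 1 has {2, 4, 5} and plot 3 has {3}, so it must be 1.
Block 1, plot 5: block 1 has {2, 4, 1, 5} and plot 5 has {2, 4}, so it must be 3.
Block 3, plot 2: block 3 has {2, 3} and plot 2 has {2, 4, 3, 1}, so it must be 5.
Block 3, plot 3: block 3 has {2, 3, 5} and plot 3 has {3, 1}, so it must be 4.
Block 2, plot 3: block 2 has {2, 3, 1} and plot 3 has {4, 3, 1}, so it must be 5.
Now block 4, plot 3: block 4 together with plot 3 already contain {2, 4, 3, 1, 5} — every symbol — so nothing can go there. The grid has no valid completion.

No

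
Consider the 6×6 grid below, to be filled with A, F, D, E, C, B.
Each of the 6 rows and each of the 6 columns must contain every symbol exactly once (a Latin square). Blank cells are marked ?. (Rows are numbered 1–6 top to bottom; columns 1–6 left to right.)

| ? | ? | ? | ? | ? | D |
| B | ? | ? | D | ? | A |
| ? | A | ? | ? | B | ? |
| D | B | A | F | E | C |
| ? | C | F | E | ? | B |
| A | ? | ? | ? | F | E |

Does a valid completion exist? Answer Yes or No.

No

Row 5, column 1: row 5 together with column 1 already contain {A, F, D, E, C, B} — every symbol — so nothing can go there. The grid has no valid completion.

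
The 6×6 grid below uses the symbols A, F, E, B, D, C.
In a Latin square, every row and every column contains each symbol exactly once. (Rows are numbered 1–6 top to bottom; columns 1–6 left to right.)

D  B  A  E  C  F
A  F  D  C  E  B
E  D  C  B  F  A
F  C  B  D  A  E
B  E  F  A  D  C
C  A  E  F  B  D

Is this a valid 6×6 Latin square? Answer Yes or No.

Each row is a permutation of the 6 symbols, and so is each column.

Yes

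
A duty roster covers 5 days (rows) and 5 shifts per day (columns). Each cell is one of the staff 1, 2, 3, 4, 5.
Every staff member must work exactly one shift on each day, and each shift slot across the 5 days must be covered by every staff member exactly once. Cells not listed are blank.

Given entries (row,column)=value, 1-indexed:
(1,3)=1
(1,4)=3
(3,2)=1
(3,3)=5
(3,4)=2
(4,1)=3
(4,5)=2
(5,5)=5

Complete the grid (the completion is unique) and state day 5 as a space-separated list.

1 3 2 4 5

Day 1, shift 5: day 1 has {1, 3} and shift 5 has {2, 5}, leaving only 4.
Day 3, shift 1: day 3 has {1, 2, 5} and shift 1 has {3}, leaving only 4.
Day 3, shift 5: day 3 has {1, 2, 4, 5} and shift 5 has {2, 4, 5}, leaving only 3.
Day 2, shift 5: day 2 has {} and shift 5 has {2, 3, 4, 5}, leaving only 1.
Day 4, shift 3: day 4 has {2, 3} and shift 3 has {1, 5}, leaving only 4.
Day 4, shift 2: day 4 has {2, 3, 4} and shift 2 has {1}, leaving only 5.
Day 1, shift 2: day 1 has {1, 3, 4} and shift 2 has {1, 5}, leaving only 2.
Day 1, shift 1: day 1 has {1, 2, 3, 4} and shift 1 has {3, 4}, leaving only 5.
Day 2, shift 1: day 2 has {1} and shift 1 has {3, 4, 5}, leaving only 2.
Day 5, shift 1: day 5 has {5} and shift 1 has {2, 3, 4, 5}, leaving only 1.
Day 5, shift 4: day 5 has {1, 5} and shift 4 has {2, 3}, leaving only 4.
Day 5, shift 2: day 5 has {1, 4, 5} and shift 2 has {1, 2, 5}, leaving only 3.
Day 5, shift 3: day 5 has {1, 3, 4, 5} and shift 3 has {1, 4, 5}, leaving only 2.
So day 5 reads: 1 3 2 4 5.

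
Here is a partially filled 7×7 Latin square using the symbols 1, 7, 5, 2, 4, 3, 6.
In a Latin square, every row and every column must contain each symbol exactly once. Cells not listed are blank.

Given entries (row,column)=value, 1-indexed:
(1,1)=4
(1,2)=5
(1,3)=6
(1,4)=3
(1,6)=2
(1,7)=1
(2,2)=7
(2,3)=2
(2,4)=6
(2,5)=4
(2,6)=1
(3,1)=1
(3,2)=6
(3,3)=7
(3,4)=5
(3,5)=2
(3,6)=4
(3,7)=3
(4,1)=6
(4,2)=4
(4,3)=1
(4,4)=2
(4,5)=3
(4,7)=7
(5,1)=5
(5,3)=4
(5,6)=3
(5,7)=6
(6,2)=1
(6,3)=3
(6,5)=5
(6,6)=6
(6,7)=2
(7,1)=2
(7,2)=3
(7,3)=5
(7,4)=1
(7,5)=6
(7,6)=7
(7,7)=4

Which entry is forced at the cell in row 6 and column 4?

Row 1, column 5: row 1 has {1, 5, 2, 4, 3, 6} and column 5 has {5, 2, 4, 3, 6}, leaving only 7.
Row 2, column 1: row 2 has {1, 7, 2, 4, 6} and column 1 has {1, 5, 2, 4, 6}, leaving only 3.
Row 2, column 7: row 2 has {1, 7, 2, 4, 3, 6} and column 7 has {1, 7, 2, 4, 3, 6}, leaving only 5.
Row 4, column 6: row 4 has {1, 7, 2, 4, 3, 6} and column 6 has {1, 7, 2, 4, 3, 6}, leaving only 5.
Row 5, column 2: row 5 has {5, 4, 3, 6} and column 2 has {1, 7, 5, 4, 3, 6}, leaving only 2.
Row 5, column 4: row 5 has {5, 2, 4, 3, 6} and column 4 has {1, 5, 2, 3, 6}, leaving only 7.
Row 6 already has {1, 5, 2, 3, 6} and column 4 already has {1, 7, 5, 2, 3, 6}, so row 6, column 4 must be 4.

4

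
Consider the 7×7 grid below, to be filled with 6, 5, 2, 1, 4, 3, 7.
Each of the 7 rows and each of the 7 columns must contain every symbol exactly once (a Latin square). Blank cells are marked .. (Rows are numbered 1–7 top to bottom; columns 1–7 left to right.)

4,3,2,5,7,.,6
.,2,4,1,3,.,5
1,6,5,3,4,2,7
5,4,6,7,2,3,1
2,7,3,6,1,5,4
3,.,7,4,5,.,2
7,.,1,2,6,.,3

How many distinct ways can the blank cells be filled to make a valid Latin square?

Row 1, column 6: eliminating its row and column leaves {1}.
Row 2, column 1: eliminating its row and column leaves {6}.
Row 2, column 6: eliminating its row and column leaves {6, 7}.
Row 6, column 2: eliminating its row and column leaves {1}.
Row 6, column 6: eliminating its row and column leaves {6, 1}.
Row 7, column 2: eliminating its row and column leaves {5}.
Row 7, column 6: eliminating its row and column leaves {4}.
Only one assignment across all blanks avoids any row or column repeat, giving 1 completion.

1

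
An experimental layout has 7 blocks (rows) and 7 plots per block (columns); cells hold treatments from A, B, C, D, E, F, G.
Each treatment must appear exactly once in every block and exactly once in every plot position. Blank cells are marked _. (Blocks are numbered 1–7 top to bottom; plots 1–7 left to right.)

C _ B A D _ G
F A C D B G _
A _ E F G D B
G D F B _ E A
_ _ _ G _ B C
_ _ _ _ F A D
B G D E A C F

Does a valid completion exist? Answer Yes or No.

No block or plot among the givens repeats a symbol, and propagating forced cells runs into no contradiction.
One valid completion exists (for instance, C E B A D F G / F A C D B G E / A C E F G D B / G D F B C E A / D F A G E B C / E B G C F A D / B G D E A C F).

Yes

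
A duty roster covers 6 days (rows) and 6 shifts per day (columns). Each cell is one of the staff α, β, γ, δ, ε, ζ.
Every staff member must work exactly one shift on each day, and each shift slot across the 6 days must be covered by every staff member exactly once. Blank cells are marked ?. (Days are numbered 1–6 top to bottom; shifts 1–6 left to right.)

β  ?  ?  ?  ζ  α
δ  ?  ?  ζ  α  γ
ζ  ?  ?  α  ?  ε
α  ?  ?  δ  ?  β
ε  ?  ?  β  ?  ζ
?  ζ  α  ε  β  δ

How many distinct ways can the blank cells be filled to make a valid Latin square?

Day 1, shift 2: eliminating its day and shift leaves {γ, δ, ε}.
Day 1, shift 3: eliminating its day and shift leaves {γ, δ, ε}.
Day 1, shift 4: eliminating its day and shift leaves {γ}.
Day 2, shift 2: eliminating its day and shift leaves {β, ε}.
Day 2, shift 3: eliminating its day and shift leaves {β, ε}.
Day 3, shift 2: eliminating its day and shift leaves {β, γ, δ}.
Day 3, shift 3: eliminating its day and shift leaves {β, γ, δ}.
Day 3, shift 5: eliminating its day and shift leaves {γ, δ}.
Day 4, shift 2: eliminating its day and shift leaves {γ, ε}.
Day 4, shift 3: eliminating its day and shift leaves {γ, ε, ζ}.
Day 4, shift 5: eliminating its day and shift leaves {γ, ε}.
Day 5, shift 2: eliminating its day and shift leaves {α, γ, δ}.
Day 5, shift 3: eliminating its day and shift leaves {γ, δ}.
Day 5, shift 5: eliminating its day and shift leaves {γ, δ}.
Day 6, shift 1: eliminating its day and shift leaves {γ}.
Enumerating the assignments across these blanks that avoid any day or shift repeat gives 3 completions.

3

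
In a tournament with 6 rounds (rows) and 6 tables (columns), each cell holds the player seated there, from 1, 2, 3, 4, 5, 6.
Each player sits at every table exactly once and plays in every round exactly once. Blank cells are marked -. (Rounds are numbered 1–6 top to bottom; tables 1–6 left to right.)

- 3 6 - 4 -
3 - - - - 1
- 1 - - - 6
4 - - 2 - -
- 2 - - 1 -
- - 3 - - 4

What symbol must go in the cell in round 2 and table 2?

4

Round 2, table 2 is narrowed to {4, 5, 6}.
If it were 5, then round 6, table 2 would be left with no valid symbol.
If it were 6, then round 6, table 2 would be left with no valid symbol.
So round 2, table 2 must be 4.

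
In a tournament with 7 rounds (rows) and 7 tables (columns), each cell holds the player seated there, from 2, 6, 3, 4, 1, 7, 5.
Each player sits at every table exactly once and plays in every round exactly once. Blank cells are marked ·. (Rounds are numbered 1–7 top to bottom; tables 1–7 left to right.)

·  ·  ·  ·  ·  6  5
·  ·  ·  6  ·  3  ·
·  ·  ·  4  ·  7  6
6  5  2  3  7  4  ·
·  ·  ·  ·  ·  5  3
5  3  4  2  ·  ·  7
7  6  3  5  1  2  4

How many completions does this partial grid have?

8

Round 1, table 1: eliminating its round and table leaves {2, 3, 4, 1}.
Round 1, table 2: eliminating its round and table leaves {2, 4, 1, 7}.
Round 1, table 3: eliminating its round and table leaves {1, 7}.
Round 1, table 4: eliminating its round and table leaves {1, 7}.
Round 1, table 5: eliminating its round and table leaves {2, 3, 4}.
Round 2, table 1: eliminating its round and table leaves {2, 4, 1}.
Round 2, table 2: eliminating its round and table leaves {2, 4, 1, 7}.
Round 2, table 3: eliminating its round and table leaves {1, 7, 5}.
Round 2, table 5: eliminating its round and table leaves {2, 4, 5}.
Round 2, table 7: eliminating its round and table leaves {2, 1}.
Round 3, table 1: eliminating its round and table leaves {2, 3, 1}.
Round 3, table 2: eliminating its round and table leaves {2, 1}.
Round 3, table 3: eliminating its round and table leaves {1, 5}.
Round 3, table 5: eliminating its round and table leaves {2, 3, 5}.
Round 4, table 7: eliminating its round and table leaves {1}.
Round 5, table 1: eliminating its round and table leaves {2, 4, 1}.
Round 5, table 2: eliminating its round and table leaves {2, 4, 1, 7}.
Round 5, table 3: eliminating its round and table leaves {6, 1, 7}.
Round 5, table 4: eliminating its round and table leaves {1, 7}.
Round 5, table 5: eliminating its round and table leaves {2, 6, 4}.
Round 6, table 5: eliminating its round and table leaves {6}.
Round 6, table 6: eliminating its round and table leaves {1}.
Enumerating the assignments across these blanks that avoid any round or table repeat gives 8 completions.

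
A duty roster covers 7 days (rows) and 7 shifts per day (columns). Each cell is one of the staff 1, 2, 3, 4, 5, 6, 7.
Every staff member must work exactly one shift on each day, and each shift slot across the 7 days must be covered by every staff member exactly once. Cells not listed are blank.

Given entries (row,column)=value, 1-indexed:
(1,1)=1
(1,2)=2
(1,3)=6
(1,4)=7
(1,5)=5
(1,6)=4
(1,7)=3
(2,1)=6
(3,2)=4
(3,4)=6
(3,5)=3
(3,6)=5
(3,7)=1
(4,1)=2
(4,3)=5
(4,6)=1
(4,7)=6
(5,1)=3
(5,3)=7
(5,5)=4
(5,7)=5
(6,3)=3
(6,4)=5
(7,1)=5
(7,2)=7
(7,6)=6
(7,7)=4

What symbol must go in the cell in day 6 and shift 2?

1

Day 3, shift 1: day 3 has {1, 3, 4, 5, 6} and shift 1 has {1, 2, 3, 5, 6}, leaving only 7.
Day 3, shift 3: day 3 has {1, 3, 4, 5, 6, 7} and shift 3 has {3, 5, 6, 7}, leaving only 2.
Day 4, shift 2: day 4 has {1, 2, 5, 6} and shift 2 has {2, 4, 7}, leaving only 3.
Day 4, shift 4: day 4 has {1, 2, 3, 5, 6} and shift 4 has {5, 6, 7}, leaving only 4.
Day 4, shift 5: day 4 has {1, 2, 3, 4, 5, 6} and shift 5 has {3, 4, 5}, leaving only 7.
Day 5, shift 6: day 5 has {3, 4, 5, 7} and shift 6 has {1, 4, 5, 6}, leaving only 2.
Day 5, shift 4: day 5 has {2, 3, 4, 5, 7} and shift 4 has {4, 5, 6, 7}, leaving only 1.
Day 5, shift 2: day 5 has {1, 2, 3, 4, 5, 7} and shift 2 has {2, 3, 4, 7}, leaving only 6.
Day 6 already has {3, 5} and shift 2 already has {2, 3, 4, 6, 7}, so day 6, shift 2 must be 1.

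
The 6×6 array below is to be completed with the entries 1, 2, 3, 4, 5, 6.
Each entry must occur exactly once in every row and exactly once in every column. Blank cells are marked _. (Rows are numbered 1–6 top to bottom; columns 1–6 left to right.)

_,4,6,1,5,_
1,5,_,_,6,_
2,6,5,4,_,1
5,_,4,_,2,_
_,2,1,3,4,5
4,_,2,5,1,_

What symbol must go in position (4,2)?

Row 1, column 1: row 1 has {1, 4, 5, 6} and column 1 has {1, 2, 4, 5}, leaving only 3.
Row 1, column 6: row 1 has {1, 3, 4, 5, 6} and column 6 has {1, 5}, leaving only 2.
Row 2, column 3: row 2 has {1, 5, 6} and column 3 has {1, 2, 4, 5, 6}, leaving only 3.
Row 2, column 4: row 2 has {1, 3, 5, 6} and column 4 has {1, 3, 4, 5}, leaving only 2.
Row 2, column 6: row 2 has {1, 2, 3, 5, 6} and column 6 has {1, 2, 5}, leaving only 4.
Row 3, column 5: row 3 has {1, 2, 4, 5, 6} and column 5 has {1, 2, 4, 5, 6}, leaving only 3.
Row 4, column 4: row 4 has {2, 4, 5} and column 4 has {1, 2, 3, 4, 5}, leaving only 6.
Row 4, column 6: row 4 has {2, 4, 5, 6} and column 6 has {1, 2, 4, 5}, leaving only 3.
Row 4 already has {2, 3, 4, 5, 6} and column 2 already has {2, 4, 5, 6}, so row 4, column 2 must be 1.

1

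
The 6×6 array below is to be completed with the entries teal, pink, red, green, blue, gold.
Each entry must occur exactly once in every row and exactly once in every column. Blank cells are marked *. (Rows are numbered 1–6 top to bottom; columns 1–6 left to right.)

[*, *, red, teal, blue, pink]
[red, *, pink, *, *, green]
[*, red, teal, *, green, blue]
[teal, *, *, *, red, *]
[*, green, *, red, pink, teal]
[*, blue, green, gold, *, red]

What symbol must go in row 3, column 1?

gold

Row 1, column 2: row 1 has {teal, pink, red, blue} and column 2 has {red, green, blue}, leaving only gold.
Row 1, column 1: row 1 has {teal, pink, red, blue, gold} and column 1 has {teal, red}, leaving only green.
Row 2, column 2: row 2 has {pink, red, green} and column 2 has {red, green, blue, gold}, leaving only teal.
Row 2, column 4: row 2 has {teal, pink, red, green} and column 4 has {teal, red, gold}, leaving only blue.
Row 2, column 5: row 2 has {teal, pink, red, green, blue} and column 5 has {pink, red, green, blue}, leaving only gold.
Row 3, column 4: row 3 has {teal, red, green, blue} and column 4 has {teal, red, blue, gold}, leaving only pink.
Row 3 already has {teal, pink, red, green, blue} and column 1 already has {teal, red, green}, so row 3, column 1 must be gold.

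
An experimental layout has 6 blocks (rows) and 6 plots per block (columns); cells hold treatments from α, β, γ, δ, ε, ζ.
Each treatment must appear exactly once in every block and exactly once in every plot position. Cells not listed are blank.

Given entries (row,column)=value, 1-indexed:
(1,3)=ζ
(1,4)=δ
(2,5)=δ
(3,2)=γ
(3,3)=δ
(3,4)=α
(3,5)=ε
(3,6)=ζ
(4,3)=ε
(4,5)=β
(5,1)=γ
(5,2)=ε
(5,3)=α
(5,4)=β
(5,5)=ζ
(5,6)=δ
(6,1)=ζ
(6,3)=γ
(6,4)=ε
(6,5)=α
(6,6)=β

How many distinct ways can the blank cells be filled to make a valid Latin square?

Block 1, plot 1: eliminating its block and plot leaves {α, β, ε}.
Block 1, plot 2: eliminating its block and plot leaves {α, β}.
Block 1, plot 5: eliminating its block and plot leaves {γ}.
Block 1, plot 6: eliminating its block and plot leaves {α, γ, ε}.
Block 2, plot 1: eliminating its block and plot leaves {α, β, ε}.
Block 2, plot 2: eliminating its block and plot leaves {α, β, ζ}.
Block 2, plot 3: eliminating its block and plot leaves {β}.
Block 2, plot 4: eliminating its block and plot leaves {γ, ζ}.
Block 2, plot 6: eliminating its block and plot leaves {α, γ, ε}.
Block 3, plot 1: eliminating its block and plot leaves {β}.
Block 4, plot 1: eliminating its block and plot leaves {α, δ}.
Block 4, plot 2: eliminating its block and plot leaves {α, δ, ζ}.
Block 4, plot 4: eliminating its block and plot leaves {γ, ζ}.
Block 4, plot 6: eliminating its block and plot leaves {α, γ}.
Block 6, plot 2: eliminating its block and plot leaves {δ}.
Enumerating the assignments across these blanks that avoid any block or plot repeat gives 3 completions.

3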